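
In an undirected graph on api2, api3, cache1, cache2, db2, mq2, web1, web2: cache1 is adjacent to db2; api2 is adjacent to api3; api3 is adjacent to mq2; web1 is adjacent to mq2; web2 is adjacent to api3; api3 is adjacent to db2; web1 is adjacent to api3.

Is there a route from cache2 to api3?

No

cache2 has no edges, so nothing is reachable from it.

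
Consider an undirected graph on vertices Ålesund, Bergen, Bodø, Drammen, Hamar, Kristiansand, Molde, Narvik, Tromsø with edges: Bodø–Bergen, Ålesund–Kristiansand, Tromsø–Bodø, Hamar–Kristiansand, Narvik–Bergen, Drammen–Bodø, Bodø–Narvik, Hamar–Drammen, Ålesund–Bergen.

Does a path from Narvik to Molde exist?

No

Explore from Narvik.
Distance 1: reach Bergen, Bodø.
Distance 2: reach Ålesund, Drammen, Tromsø.
Distance 3: reach Hamar, Kristiansand.
The search is exhausted without reaching Molde; it lies in a different component.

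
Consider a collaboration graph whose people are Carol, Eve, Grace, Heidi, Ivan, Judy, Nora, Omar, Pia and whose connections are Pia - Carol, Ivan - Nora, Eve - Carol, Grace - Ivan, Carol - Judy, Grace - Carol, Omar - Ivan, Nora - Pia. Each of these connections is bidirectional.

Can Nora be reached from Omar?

Explore from Omar.
Distance 1: reach Ivan.
Distance 2: reach Grace, Nora.
Found Nora.

Yes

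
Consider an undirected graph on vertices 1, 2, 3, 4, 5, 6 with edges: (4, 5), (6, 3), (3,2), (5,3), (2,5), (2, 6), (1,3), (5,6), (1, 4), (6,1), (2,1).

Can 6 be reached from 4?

Explore from 4.
Distance 1: reach 1, 5.
Distance 2: reach 2, 3, 6.
Found 6.

Yes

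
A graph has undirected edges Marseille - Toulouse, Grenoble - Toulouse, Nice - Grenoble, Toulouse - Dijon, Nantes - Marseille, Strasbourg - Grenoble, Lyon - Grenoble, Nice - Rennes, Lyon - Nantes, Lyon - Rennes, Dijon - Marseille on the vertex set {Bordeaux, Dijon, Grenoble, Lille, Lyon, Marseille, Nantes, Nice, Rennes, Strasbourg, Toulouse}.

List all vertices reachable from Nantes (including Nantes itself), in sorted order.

Dijon, Grenoble, Lyon, Marseille, Nantes, Nice, Rennes, Strasbourg, Toulouse

Start at Nantes.
Its neighbours: Lyon, Marseille.
Then their neighbours: Dijon, Grenoble, Rennes, Toulouse.
Then next layer: Nice, Strasbourg.
Nothing further is reachable.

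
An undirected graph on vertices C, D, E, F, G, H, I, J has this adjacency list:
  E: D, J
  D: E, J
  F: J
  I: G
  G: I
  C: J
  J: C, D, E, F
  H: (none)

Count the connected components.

3

From C: component {C, D, E, F, J}.
From G: component {G, I}.
From H: component {H}.
That's 3 components.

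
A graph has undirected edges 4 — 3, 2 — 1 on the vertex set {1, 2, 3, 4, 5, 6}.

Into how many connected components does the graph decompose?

4

From 1: component {1, 2}.
From 3: component {3, 4}.
From 5: component {5}.
From 6: component {6}.
That's 4 components.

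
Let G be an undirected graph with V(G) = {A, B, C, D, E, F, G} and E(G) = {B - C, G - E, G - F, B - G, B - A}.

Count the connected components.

2

From A: component {A, B, C, E, F, G}.
From D: component {D}.
That's 2 components.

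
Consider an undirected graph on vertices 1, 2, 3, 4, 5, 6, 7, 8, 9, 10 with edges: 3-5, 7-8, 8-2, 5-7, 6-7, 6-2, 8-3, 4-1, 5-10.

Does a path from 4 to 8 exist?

No

Explore from 4.
Distance 1: reach 1.
The search is exhausted without reaching 8; it lies in a different component.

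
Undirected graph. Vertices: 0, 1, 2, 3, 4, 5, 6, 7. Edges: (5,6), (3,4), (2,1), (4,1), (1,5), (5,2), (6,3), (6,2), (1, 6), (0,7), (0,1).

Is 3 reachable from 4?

Yes

Explore from 4.
Distance 1: reach 1, 3.
Found 3.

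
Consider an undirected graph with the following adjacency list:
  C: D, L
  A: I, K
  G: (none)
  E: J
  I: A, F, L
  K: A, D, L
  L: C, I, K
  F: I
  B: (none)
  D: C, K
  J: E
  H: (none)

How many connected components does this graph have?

From A: component {A, C, D, F, I, K, L}.
From B: component {B}.
From E: component {E, J}.
From G: component {G}.
From H: component {H}.
That's 5 components.

5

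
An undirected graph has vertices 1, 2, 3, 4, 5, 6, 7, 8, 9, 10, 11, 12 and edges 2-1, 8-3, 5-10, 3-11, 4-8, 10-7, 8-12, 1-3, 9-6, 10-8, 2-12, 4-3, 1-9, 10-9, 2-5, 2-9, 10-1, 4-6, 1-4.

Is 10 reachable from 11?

Yes

Explore from 11.
Distance 1: reach 3.
Distance 2: reach 1, 4, 8.
Distance 3: reach 2, 6, 9, 10, 12.
Found 10.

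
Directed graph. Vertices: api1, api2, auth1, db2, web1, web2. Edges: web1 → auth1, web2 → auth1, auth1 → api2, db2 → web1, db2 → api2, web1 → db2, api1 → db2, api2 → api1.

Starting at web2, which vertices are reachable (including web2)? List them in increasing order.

Start at web2.
Its neighbours: auth1.
Then their neighbours: api2.
Then next layer: api1.
Then next layer: db2.
Then next layer: web1.
Every vertex is now reached.

api1, api2, auth1, db2, web1, web2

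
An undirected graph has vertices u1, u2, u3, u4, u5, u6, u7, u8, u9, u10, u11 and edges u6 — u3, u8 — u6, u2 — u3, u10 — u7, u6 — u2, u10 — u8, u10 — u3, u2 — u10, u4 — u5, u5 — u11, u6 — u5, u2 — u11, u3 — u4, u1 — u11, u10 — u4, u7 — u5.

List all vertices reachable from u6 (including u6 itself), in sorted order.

Start at u6.
Its neighbours: u2, u3, u5, u8.
Then their neighbours: u4, u7, u10, u11.
Then next layer: u1.
Nothing further is reachable.

u1, u2, u3, u4, u5, u6, u7, u8, u10, u11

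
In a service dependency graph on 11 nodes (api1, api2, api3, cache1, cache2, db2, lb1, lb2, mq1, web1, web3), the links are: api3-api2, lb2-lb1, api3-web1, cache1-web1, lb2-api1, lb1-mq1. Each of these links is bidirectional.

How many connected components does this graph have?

From api1: component {api1, lb1, lb2, mq1}.
From api2: component {api2, api3, cache1, web1}.
From cache2: component {cache2}.
From db2: component {db2}.
From web3: component {web3}.
That's 5 components.

5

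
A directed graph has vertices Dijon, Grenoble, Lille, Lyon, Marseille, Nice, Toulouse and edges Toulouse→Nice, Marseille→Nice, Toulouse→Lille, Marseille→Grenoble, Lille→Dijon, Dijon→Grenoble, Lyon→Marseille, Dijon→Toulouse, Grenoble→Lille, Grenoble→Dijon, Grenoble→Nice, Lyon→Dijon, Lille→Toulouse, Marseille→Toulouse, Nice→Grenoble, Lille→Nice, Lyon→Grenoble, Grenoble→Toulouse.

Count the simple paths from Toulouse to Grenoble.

Toulouse→Lille→Dijon→Grenoble
Toulouse→Lille→Nice→Grenoble
Toulouse→Nice→Grenoble

3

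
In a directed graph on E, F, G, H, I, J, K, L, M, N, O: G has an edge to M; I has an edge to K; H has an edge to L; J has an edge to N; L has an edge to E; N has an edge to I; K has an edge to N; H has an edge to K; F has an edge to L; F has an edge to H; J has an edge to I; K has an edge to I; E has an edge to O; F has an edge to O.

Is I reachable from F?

Explore from F.
Distance 1: reach H, L, O.
Distance 2: reach E, K.
Distance 3: reach I, N.
Found I.

Yes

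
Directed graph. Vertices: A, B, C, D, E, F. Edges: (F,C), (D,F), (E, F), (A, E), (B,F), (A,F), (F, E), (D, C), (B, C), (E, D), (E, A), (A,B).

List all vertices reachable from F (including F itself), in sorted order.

A, B, C, D, E, F

Start at F.
Its neighbours: C, E.
Then their neighbours: A, D.
Then next layer: B.
Every vertex is now reached.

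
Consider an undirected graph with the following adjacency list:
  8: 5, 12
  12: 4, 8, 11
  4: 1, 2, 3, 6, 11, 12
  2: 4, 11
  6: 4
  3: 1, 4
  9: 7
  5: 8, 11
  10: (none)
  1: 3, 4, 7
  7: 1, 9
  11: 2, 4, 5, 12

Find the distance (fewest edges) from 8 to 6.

3

Distance 0: 8.
Distance 1: 5, 12.
Distance 2: 4, 11.
Distance 3: 1, 2, 3, 6 — contains 6.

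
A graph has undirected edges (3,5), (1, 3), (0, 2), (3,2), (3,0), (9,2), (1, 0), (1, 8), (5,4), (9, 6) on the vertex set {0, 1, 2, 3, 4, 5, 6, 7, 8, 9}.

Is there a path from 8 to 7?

Explore from 8.
Distance 1: reach 1.
Distance 2: reach 0, 3.
Distance 3: reach 2, 5.
Distance 4: reach 4, 9.
Distance 5: reach 6.
The search is exhausted without reaching 7; it lies in a different component.

No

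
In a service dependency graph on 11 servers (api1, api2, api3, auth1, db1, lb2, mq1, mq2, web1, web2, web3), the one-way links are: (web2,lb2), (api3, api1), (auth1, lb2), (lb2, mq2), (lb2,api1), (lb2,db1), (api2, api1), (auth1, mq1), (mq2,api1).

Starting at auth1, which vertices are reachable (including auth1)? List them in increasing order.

Start at auth1.
Its neighbours: lb2, mq1.
Then their neighbours: api1, db1, mq2.
Nothing further is reachable.

api1, auth1, db1, lb2, mq1, mq2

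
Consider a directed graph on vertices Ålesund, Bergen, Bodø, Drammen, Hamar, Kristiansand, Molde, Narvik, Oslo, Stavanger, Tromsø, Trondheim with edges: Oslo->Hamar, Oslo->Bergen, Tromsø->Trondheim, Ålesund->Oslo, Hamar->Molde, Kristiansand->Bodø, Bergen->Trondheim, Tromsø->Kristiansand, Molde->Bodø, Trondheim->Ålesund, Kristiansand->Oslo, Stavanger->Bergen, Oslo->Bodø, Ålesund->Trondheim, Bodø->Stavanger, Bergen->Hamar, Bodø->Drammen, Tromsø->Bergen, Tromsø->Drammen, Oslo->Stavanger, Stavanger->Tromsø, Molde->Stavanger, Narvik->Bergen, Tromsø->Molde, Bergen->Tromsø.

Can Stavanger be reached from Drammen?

Drammen has no outgoing edges, so nothing is reachable from it.

No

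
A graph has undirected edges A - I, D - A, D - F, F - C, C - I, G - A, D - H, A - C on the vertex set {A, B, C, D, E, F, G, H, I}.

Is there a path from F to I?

Yes

Explore from F.
Distance 1: reach C, D.
Distance 2: reach A, H, I.
Found I.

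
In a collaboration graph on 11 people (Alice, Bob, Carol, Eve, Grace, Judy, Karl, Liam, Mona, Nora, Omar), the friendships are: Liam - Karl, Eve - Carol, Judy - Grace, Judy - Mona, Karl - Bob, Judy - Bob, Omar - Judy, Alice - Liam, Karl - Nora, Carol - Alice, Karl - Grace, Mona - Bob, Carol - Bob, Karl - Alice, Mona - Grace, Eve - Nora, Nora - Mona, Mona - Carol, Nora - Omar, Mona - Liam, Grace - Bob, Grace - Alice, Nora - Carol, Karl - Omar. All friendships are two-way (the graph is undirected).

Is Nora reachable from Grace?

Explore from Grace.
Distance 1: reach Alice, Bob, Judy, Karl, Mona.
Distance 2: reach Carol, Liam, Nora, Omar.
Found Nora.

Yes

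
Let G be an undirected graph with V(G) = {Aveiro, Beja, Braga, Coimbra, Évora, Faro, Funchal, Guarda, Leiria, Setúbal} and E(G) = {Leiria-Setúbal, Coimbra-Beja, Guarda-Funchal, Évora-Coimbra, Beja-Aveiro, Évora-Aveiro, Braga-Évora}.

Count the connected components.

4

From Aveiro: component {Aveiro, Beja, Braga, Coimbra, Évora}.
From Faro: component {Faro}.
From Funchal: component {Funchal, Guarda}.
From Leiria: component {Leiria, Setúbal}.
That's 4 components.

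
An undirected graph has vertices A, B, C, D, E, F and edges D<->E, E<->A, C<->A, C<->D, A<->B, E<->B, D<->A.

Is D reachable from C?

Yes

Explore from C.
Distance 1: reach A, D.
Found D.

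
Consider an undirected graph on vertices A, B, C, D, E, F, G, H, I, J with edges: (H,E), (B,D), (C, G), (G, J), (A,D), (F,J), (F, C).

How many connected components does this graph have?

4

From A: component {A, B, D}.
From C: component {C, F, G, J}.
From E: component {E, H}.
From I: component {I}.
That's 4 components.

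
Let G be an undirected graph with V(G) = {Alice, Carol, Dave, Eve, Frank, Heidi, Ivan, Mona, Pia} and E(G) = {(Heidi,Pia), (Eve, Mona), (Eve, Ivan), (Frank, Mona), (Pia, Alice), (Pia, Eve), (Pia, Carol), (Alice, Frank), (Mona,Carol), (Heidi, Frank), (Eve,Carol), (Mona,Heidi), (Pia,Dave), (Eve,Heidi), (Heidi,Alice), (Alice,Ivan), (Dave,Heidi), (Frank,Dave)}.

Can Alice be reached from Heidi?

Explore from Heidi.
Distance 1: reach Alice, Dave, Eve, Frank, Mona, Pia.
Found Alice.

Yes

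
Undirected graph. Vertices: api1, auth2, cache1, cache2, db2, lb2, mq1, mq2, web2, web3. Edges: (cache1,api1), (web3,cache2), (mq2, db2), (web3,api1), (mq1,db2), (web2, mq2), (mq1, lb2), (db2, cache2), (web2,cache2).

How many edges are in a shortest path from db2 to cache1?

Distance 0: db2.
Distance 1: cache2, mq1, mq2.
Distance 2: lb2, web2, web3.
Distance 3: api1.
Distance 4: cache1 — contains cache1.

4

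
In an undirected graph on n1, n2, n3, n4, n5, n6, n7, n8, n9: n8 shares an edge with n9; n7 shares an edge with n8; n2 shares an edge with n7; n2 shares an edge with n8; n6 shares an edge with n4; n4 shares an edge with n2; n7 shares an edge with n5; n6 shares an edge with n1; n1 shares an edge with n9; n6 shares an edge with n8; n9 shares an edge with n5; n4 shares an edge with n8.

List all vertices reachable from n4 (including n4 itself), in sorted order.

Start at n4.
Its neighbours: n2, n6, n8.
Then their neighbours: n1, n7, n9.
Then next layer: n5.
Nothing further is reachable.

n1, n2, n4, n5, n6, n7, n8, n9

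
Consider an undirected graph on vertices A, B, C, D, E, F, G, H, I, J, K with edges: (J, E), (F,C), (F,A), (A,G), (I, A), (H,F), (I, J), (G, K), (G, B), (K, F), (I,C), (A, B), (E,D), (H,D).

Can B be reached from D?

Yes

Explore from D.
Distance 1: reach E, H.
Distance 2: reach F, J.
Distance 3: reach A, C, I, K.
Distance 4: reach B, G.
Found B.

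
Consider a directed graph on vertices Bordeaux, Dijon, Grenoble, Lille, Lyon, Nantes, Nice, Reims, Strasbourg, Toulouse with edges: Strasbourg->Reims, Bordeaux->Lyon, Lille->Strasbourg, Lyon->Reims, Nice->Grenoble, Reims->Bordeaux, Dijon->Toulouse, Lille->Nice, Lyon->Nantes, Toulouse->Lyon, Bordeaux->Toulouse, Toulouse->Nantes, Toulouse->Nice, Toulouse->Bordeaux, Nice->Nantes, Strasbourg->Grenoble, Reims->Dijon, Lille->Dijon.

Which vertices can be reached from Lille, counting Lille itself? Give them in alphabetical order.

Bordeaux, Dijon, Grenoble, Lille, Lyon, Nantes, Nice, Reims, Strasbourg, Toulouse

Start at Lille.
Its neighbours: Dijon, Nice, Strasbourg.
Then their neighbours: Grenoble, Nantes, Reims, Toulouse.
Then next layer: Bordeaux, Lyon.
Every vertex is now reached.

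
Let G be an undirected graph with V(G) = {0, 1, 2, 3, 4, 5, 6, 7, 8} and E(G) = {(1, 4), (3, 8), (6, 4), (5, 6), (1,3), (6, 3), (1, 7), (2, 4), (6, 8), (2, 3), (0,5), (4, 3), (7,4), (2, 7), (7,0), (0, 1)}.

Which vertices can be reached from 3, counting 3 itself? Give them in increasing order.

0, 1, 2, 3, 4, 5, 6, 7, 8

Start at 3.
Its neighbours: 1, 2, 4, 6, 8.
Then their neighbours: 0, 5, 7.
Every vertex is now reached.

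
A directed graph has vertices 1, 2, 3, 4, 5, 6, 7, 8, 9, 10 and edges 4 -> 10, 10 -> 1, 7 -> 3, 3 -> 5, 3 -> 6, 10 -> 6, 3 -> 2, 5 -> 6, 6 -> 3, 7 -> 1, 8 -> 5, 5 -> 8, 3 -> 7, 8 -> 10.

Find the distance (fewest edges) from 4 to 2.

Distance 0: 4.
Distance 1: 10.
Distance 2: 1, 6.
Distance 3: 3.
Distance 4: 2, 5, 7 — contains 2.

4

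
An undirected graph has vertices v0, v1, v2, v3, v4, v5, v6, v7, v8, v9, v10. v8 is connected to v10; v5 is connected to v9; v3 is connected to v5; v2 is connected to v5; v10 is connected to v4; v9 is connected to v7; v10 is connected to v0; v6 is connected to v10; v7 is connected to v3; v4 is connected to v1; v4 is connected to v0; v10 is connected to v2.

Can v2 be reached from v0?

Explore from v0.
Distance 1: reach v4, v10.
Distance 2: reach v1, v2, v6, v8.
Found v2.

Yes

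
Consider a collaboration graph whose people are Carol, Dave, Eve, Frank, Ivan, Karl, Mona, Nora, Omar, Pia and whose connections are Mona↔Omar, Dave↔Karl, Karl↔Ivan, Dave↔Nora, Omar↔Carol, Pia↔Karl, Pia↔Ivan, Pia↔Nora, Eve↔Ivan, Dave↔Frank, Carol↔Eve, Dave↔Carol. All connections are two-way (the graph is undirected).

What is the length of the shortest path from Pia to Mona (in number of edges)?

5

Distance 0: Pia.
Distance 1: Ivan, Karl, Nora.
Distance 2: Dave, Eve.
Distance 3: Carol, Frank.
Distance 4: Omar.
Distance 5: Mona — contains Mona.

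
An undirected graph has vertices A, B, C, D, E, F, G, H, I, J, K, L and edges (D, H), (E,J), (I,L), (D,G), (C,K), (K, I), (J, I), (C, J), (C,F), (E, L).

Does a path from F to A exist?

Explore from F.
Distance 1: reach C.
Distance 2: reach J, K.
Distance 3: reach E, I.
Distance 4: reach L.
The search is exhausted without reaching A; it lies in a different component.

No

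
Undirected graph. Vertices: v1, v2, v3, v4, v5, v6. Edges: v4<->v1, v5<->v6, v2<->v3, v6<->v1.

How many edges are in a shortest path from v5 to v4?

3

Distance 0: v5.
Distance 1: v6.
Distance 2: v1.
Distance 3: v4 — contains v4.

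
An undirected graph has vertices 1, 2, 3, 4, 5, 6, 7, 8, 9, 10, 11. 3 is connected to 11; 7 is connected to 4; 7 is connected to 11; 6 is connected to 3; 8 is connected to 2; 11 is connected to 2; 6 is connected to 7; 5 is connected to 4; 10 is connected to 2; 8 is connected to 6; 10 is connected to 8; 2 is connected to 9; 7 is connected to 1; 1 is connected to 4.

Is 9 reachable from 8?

Explore from 8.
Distance 1: reach 2, 6, 10.
Distance 2: reach 3, 7, 9, 11.
Found 9.

Yes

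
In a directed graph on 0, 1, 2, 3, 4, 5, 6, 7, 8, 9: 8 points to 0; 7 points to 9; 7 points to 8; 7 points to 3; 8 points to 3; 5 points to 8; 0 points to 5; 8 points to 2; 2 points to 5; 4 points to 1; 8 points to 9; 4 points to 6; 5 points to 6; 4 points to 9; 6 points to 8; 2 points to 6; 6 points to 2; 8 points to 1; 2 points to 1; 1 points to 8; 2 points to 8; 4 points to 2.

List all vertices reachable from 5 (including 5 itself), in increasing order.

Start at 5.
Its neighbours: 6, 8.
Then their neighbours: 0, 1, 2, 3, 9.
Nothing further is reachable.

0, 1, 2, 3, 5, 6, 8, 9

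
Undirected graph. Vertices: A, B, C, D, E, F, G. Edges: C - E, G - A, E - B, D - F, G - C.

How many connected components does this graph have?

2

From A: component {A, B, C, E, G}.
From D: component {D, F}.
That's 2 components.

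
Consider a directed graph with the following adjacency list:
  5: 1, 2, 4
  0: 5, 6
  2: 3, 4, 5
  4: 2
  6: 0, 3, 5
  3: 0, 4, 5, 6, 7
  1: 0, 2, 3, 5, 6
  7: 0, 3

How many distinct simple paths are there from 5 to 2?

5→1→0→6→3→4→2
5→1→2
5→1→3→4→2
5→1→6→3→4→2
5→2
5→4→2

6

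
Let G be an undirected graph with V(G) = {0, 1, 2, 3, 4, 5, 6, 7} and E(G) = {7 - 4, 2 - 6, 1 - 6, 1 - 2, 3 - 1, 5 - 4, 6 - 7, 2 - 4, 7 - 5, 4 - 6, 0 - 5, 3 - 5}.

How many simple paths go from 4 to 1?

4–2–1
4–2–6–1
4–2–6–7–5–3–1
4–5–3–1
4–5–7–6–1
4–5–7–6–2–1
4–6–1
4–6–2–1
4–6–7–5–3–1
4–7–5–3–1
4–7–6–1
4–7–6–2–1

12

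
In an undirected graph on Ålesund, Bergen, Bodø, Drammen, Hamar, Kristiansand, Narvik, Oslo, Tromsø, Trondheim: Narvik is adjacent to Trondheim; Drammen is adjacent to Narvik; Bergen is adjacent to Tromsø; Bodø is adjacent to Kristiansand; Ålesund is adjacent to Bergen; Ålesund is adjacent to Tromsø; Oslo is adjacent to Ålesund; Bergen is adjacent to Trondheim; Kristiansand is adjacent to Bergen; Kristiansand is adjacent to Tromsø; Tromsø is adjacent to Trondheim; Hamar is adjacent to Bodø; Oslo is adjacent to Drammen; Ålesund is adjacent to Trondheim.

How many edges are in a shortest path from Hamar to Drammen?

6

Distance 0: Hamar.
Distance 1: Bodø.
Distance 2: Kristiansand.
Distance 3: Bergen, Tromsø.
Distance 4: Ålesund, Trondheim.
Distance 5: Narvik, Oslo.
Distance 6: Drammen — contains Drammen.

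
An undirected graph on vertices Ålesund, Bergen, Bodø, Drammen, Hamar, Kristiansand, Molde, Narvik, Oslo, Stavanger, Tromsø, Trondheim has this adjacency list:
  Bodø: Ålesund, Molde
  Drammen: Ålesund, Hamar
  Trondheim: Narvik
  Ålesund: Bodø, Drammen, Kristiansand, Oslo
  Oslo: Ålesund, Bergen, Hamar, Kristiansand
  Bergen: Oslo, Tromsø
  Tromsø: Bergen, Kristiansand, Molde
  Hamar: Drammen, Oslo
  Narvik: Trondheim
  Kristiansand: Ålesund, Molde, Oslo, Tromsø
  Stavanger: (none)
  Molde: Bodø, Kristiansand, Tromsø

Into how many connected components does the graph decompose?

From Ålesund: component {Ålesund, Bergen, Bodø, Drammen, Hamar, Kristiansand, Molde, Oslo, Tromsø}.
From Narvik: component {Narvik, Trondheim}.
From Stavanger: component {Stavanger}.
That's 3 components.

3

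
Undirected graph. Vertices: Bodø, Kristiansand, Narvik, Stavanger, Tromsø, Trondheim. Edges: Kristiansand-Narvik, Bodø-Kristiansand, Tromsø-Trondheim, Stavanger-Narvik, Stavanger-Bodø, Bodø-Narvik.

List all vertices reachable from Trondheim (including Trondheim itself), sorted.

Start at Trondheim.
Its neighbours: Tromsø.
Nothing further is reachable.

Tromsø, Trondheim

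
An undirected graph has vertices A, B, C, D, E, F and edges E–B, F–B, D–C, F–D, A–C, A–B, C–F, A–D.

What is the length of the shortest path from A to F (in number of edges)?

Distance 0: A.
Distance 1: B, C, D.
Distance 2: E, F — contains F.

2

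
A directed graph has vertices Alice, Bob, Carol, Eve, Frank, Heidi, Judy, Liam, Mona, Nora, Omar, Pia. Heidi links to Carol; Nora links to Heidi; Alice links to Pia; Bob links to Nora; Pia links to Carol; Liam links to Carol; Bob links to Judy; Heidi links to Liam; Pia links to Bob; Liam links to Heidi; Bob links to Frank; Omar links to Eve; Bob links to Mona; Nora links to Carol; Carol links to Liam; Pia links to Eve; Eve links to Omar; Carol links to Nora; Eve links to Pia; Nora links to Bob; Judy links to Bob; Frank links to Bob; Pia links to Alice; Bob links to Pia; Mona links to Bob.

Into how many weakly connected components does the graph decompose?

From Alice: component {Alice, Bob, Carol, Eve, Frank, Heidi, Judy, Liam, Mona, Nora, Omar, Pia}.
That's 1 component.

1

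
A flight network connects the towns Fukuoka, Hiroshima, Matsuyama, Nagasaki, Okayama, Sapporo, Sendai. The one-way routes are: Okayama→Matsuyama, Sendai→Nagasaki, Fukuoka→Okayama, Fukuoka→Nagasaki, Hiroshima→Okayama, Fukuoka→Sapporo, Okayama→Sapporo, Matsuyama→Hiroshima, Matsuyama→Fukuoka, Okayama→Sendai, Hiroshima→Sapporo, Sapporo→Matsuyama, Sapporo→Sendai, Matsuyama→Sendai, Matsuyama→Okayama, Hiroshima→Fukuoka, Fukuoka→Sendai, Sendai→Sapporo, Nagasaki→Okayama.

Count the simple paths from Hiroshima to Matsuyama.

16

Hiroshima→Fukuoka→Nagasaki→Okayama→Matsuyama
Hiroshima→Fukuoka→Nagasaki→Okayama→Sapporo→Matsuyama
Hiroshima→Fukuoka→Nagasaki→Okayama→Sendai→Sapporo→Matsuyama
Hiroshima→Fukuoka→Okayama→Matsuyama
Hiroshima→Fukuoka→Okayama→Sapporo→Matsuyama
Hiroshima→Fukuoka→Okayama→Sendai→Sapporo→Matsuyama
Hiroshima→Fukuoka→Sapporo→Matsuyama
Hiroshima→Fukuoka→Sapporo→Sendai→Nagasaki→Okayama→Matsuyama
... and 8 more.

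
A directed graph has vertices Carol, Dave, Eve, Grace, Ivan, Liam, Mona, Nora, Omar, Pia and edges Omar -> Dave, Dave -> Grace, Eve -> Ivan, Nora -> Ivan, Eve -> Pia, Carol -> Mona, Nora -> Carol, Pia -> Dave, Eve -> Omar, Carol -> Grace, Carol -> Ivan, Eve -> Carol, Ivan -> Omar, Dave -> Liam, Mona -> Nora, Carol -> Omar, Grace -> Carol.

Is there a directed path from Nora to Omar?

Yes

Explore from Nora.
Distance 1: reach Carol, Ivan.
Distance 2: reach Grace, Mona, Omar.
Found Omar.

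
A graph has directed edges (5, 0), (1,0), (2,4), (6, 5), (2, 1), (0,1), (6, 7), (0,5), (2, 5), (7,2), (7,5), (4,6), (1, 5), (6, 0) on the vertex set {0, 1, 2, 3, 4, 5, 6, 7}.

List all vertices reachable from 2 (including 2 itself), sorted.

0, 1, 2, 4, 5, 6, 7

Start at 2.
Its neighbours: 1, 4, 5.
Then their neighbours: 0, 6.
Then next layer: 7.
Nothing further is reachable.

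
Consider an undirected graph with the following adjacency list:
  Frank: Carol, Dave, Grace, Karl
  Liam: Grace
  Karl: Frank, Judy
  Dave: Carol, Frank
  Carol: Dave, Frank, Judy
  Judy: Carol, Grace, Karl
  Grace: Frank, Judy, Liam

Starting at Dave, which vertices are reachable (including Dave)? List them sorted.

Start at Dave.
Its neighbours: Carol, Frank.
Then their neighbours: Grace, Judy, Karl.
Then next layer: Liam.
Every vertex is now reached.

Carol, Dave, Frank, Grace, Judy, Karl, Liam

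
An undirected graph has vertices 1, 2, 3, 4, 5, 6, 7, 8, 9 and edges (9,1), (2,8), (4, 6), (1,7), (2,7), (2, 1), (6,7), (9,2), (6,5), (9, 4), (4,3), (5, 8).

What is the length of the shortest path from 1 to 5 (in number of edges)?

Distance 0: 1.
Distance 1: 2, 7, 9.
Distance 2: 4, 6, 8.
Distance 3: 3, 5 — contains 5.

3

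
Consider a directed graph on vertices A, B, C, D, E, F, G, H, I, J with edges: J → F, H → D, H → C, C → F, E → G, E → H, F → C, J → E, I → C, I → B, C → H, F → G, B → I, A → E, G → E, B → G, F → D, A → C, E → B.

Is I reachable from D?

D has no outgoing edges, so nothing is reachable from it.

No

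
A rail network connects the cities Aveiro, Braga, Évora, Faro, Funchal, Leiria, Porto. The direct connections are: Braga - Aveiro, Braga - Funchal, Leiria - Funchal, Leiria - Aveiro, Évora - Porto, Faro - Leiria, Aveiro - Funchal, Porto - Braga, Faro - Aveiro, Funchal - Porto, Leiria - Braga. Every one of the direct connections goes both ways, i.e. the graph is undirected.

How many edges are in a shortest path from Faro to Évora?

Distance 0: Faro.
Distance 1: Aveiro, Leiria.
Distance 2: Braga, Funchal.
Distance 3: Porto.
Distance 4: Évora — contains Évora.

4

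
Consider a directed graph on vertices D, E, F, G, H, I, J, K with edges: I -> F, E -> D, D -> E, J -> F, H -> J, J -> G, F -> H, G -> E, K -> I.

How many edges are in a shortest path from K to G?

5

Distance 0: K.
Distance 1: I.
Distance 2: F.
Distance 3: H.
Distance 4: J.
Distance 5: G — contains G.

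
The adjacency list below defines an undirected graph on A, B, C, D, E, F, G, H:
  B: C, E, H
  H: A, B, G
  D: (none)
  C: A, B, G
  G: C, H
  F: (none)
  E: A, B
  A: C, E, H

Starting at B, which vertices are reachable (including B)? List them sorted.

A, B, C, E, G, H

Start at B.
Its neighbours: C, E, H.
Then their neighbours: A, G.
Nothing further is reachable.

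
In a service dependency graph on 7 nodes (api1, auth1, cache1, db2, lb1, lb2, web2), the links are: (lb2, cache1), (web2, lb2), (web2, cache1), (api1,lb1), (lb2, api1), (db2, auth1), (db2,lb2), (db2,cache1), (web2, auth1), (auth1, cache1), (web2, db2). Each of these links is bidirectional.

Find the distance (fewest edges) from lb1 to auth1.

4

Distance 0: lb1.
Distance 1: api1.
Distance 2: lb2.
Distance 3: cache1, db2, web2.
Distance 4: auth1 — contains auth1.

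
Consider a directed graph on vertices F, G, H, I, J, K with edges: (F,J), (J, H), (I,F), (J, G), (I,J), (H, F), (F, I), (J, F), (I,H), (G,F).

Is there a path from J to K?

Explore from J.
Distance 1: reach F, G, H.
Distance 2: reach I.
The search from J is exhausted; no directed path reaches K.

No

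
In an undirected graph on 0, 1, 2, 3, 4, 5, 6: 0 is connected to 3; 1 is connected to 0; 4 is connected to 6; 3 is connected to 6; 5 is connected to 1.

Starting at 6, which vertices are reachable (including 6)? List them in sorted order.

0, 1, 3, 4, 5, 6

Start at 6.
Its neighbours: 3, 4.
Then their neighbours: 0.
Then next layer: 1.
Then next layer: 5.
Nothing further is reachable.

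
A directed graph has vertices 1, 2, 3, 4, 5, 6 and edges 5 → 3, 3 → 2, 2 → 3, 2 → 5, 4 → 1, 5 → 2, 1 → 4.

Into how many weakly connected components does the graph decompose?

From 1: component {1, 4}.
From 2: component {2, 3, 5}.
From 6: component {6}.
That's 3 components.

3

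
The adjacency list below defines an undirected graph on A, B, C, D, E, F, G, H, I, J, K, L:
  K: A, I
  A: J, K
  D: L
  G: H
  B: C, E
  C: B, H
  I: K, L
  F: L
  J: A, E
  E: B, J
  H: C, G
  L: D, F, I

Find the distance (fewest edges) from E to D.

Distance 0: E.
Distance 1: B, J.
Distance 2: A, C.
Distance 3: H, K.
Distance 4: G, I.
Distance 5: L.
Distance 6: D, F — contains D.

6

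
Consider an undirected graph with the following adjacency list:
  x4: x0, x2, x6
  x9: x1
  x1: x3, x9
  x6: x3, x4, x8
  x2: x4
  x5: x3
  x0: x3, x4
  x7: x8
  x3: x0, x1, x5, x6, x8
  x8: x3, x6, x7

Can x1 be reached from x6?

Explore from x6.
Distance 1: reach x3, x4, x8.
Distance 2: reach x0, x1, x2, x5, x7.
Found x1.

Yes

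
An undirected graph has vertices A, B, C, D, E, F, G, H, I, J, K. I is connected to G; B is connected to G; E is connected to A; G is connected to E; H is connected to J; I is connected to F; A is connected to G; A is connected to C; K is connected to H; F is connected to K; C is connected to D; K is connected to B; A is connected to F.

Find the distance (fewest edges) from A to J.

4

Distance 0: A.
Distance 1: C, E, F, G.
Distance 2: B, D, I, K.
Distance 3: H.
Distance 4: J — contains J.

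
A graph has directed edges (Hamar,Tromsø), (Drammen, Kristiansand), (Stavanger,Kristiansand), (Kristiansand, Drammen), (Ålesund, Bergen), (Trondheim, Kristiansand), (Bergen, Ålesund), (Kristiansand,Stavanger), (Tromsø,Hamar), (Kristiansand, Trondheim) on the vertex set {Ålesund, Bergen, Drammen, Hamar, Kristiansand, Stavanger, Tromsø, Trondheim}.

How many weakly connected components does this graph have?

3

From Ålesund: component {Ålesund, Bergen}.
From Drammen: component {Drammen, Kristiansand, Stavanger, Trondheim}.
From Hamar: component {Hamar, Tromsø}.
That's 3 components.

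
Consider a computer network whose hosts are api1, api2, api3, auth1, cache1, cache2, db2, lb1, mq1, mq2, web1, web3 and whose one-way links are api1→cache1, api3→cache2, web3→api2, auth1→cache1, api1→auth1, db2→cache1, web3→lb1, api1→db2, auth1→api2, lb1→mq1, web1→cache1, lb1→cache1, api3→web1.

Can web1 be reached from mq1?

No

mq1 has no outgoing edges, so nothing is reachable from it.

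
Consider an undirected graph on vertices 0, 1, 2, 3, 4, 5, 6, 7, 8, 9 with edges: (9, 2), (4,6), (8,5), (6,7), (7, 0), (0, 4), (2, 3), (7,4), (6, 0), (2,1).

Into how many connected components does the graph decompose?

From 0: component {0, 4, 6, 7}.
From 1: component {1, 2, 3, 9}.
From 5: component {5, 8}.
That's 3 components.

3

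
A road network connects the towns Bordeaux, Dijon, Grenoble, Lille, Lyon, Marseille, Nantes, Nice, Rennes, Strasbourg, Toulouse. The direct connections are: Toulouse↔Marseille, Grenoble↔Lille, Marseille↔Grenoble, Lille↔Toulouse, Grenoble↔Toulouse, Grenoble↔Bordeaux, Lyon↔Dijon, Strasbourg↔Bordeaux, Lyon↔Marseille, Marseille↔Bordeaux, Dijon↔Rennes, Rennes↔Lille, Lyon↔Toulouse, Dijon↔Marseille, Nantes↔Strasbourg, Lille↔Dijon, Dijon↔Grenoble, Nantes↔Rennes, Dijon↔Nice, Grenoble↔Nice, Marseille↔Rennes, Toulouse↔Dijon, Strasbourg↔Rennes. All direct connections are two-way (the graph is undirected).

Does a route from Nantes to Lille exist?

Yes

Explore from Nantes.
Distance 1: reach Rennes, Strasbourg.
Distance 2: reach Bordeaux, Dijon, Lille, Marseille.
Found Lille.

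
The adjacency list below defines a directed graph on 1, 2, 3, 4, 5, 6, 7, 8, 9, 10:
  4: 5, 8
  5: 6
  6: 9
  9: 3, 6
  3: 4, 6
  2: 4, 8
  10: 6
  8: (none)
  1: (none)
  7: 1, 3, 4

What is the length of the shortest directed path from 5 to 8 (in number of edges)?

5

Distance 0: 5.
Distance 1: 6.
Distance 2: 9.
Distance 3: 3.
Distance 4: 4.
Distance 5: 8 — contains 8.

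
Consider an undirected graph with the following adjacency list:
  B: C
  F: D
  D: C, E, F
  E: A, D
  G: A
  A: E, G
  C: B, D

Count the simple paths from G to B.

1

G–A–E–D–C–B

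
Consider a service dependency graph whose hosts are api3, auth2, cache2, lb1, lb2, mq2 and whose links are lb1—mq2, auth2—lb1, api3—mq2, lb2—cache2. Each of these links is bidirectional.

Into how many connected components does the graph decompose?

2

From api3: component {api3, auth2, lb1, mq2}.
From cache2: component {cache2, lb2}.
That's 2 components.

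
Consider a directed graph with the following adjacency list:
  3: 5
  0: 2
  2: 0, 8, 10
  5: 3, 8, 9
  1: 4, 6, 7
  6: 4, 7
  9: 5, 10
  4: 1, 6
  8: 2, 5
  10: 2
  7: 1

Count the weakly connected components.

2

From 0: component {0, 2, 3, 5, 8, 9, 10}.
From 1: component {1, 4, 6, 7}.
That's 2 components.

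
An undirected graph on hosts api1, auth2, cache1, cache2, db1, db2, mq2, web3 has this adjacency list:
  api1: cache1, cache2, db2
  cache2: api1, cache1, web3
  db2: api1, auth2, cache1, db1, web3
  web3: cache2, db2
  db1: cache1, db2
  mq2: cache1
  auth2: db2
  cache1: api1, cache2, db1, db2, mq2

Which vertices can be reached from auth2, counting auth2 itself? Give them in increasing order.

Start at auth2.
Its neighbours: db2.
Then their neighbours: api1, cache1, db1, web3.
Then next layer: cache2, mq2.
Every vertex is now reached.

api1, auth2, cache1, cache2, db1, db2, mq2, web3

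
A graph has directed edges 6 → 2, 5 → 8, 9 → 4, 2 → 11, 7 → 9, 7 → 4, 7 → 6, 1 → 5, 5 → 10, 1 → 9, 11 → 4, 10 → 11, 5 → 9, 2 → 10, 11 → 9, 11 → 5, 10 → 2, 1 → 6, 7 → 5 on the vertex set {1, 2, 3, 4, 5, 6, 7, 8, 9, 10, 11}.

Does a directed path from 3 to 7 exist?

No

3 has no outgoing edges, so nothing is reachable from it.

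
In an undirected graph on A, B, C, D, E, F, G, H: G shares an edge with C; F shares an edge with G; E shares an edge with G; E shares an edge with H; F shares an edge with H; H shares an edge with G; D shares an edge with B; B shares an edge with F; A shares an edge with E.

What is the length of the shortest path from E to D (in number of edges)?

Distance 0: E.
Distance 1: A, G, H.
Distance 2: C, F.
Distance 3: B.
Distance 4: D — contains D.

4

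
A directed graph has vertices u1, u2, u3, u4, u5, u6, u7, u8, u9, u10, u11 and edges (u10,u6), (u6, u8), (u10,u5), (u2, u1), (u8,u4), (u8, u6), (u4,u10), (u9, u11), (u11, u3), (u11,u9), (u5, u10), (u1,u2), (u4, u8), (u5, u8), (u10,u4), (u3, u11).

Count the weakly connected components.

From u1: component {u1, u2}.
From u3: component {u3, u9, u11}.
From u4: component {u4, u5, u6, u8, u10}.
From u7: component {u7}.
That's 4 components.

4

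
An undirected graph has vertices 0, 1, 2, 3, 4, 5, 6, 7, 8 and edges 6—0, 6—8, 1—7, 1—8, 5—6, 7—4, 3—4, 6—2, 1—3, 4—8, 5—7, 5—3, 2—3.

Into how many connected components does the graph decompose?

From 0: component {0, 1, 2, 3, 4, 5, 6, 7, 8}.
That's 1 component.

1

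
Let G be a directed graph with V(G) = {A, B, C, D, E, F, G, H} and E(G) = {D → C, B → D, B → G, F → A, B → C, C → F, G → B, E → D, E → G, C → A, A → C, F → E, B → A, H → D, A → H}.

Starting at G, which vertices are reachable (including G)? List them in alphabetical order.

Start at G.
Its neighbours: B.
Then their neighbours: A, C, D.
Then next layer: F, H.
Then next layer: E.
Every vertex is now reached.

A, B, C, D, E, F, G, H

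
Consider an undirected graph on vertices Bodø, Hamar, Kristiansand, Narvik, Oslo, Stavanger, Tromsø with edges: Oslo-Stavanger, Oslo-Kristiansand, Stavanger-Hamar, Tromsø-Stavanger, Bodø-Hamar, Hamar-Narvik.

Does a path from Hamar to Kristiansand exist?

Explore from Hamar.
Distance 1: reach Bodø, Narvik, Stavanger.
Distance 2: reach Oslo, Tromsø.
Distance 3: reach Kristiansand.
Found Kristiansand.

Yes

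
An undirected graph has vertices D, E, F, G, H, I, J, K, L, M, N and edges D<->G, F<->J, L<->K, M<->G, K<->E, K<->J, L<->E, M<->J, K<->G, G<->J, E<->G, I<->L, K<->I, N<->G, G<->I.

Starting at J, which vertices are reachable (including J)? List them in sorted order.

Start at J.
Its neighbours: F, G, K, M.
Then their neighbours: D, E, I, L, N.
Nothing further is reachable.

D, E, F, G, I, J, K, L, M, N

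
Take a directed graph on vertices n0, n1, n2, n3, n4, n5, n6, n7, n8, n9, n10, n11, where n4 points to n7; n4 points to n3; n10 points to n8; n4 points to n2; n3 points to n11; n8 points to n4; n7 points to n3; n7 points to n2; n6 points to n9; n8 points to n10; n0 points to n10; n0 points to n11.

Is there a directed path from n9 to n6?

n9 has no outgoing edges, so nothing is reachable from it.

No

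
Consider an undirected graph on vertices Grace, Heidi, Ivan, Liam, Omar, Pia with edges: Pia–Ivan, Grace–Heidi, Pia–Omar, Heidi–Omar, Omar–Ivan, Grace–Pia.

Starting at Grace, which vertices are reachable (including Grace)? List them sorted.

Grace, Heidi, Ivan, Omar, Pia

Start at Grace.
Its neighbours: Heidi, Pia.
Then their neighbours: Ivan, Omar.
Nothing further is reachable.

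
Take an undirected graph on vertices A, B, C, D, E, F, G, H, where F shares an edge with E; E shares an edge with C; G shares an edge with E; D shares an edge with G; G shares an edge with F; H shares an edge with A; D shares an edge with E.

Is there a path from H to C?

Explore from H.
Distance 1: reach A.
The search is exhausted without reaching C; it lies in a different component.

No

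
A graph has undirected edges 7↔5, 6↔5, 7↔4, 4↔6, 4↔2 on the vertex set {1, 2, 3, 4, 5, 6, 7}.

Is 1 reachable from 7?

Explore from 7.
Distance 1: reach 4, 5.
Distance 2: reach 2, 6.
The search is exhausted without reaching 1; it lies in a different component.

No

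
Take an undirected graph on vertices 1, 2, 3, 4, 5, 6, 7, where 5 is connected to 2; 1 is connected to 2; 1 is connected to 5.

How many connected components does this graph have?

5

From 1: component {1, 2, 5}.
From 3: component {3}.
From 4: component {4}.
From 6: component {6}.
From 7: component {7}.
That's 5 components.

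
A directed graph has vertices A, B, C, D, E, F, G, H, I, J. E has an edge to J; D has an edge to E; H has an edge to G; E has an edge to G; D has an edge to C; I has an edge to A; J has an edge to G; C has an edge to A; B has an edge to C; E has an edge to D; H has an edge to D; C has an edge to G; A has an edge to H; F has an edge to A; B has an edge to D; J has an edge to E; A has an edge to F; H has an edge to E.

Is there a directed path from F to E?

Explore from F.
Distance 1: reach A.
Distance 2: reach H.
Distance 3: reach D, E, G.
Found E.

Yes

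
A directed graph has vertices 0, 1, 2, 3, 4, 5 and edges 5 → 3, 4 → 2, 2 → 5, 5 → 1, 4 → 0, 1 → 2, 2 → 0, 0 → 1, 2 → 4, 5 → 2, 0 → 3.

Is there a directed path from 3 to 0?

3 has no outgoing edges, so nothing is reachable from it.

No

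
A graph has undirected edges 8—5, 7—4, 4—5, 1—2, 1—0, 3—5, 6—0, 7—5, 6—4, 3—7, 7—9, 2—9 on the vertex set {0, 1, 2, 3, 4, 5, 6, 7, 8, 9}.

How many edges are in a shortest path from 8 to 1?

Distance 0: 8.
Distance 1: 5.
Distance 2: 3, 4, 7.
Distance 3: 6, 9.
Distance 4: 0, 2.
Distance 5: 1 — contains 1.

5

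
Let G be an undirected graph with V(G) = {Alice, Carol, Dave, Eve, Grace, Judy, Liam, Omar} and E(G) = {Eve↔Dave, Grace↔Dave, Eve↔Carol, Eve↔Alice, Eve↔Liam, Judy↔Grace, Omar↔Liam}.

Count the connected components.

1

From Alice: component {Alice, Carol, Dave, Eve, Grace, Judy, Liam, Omar}.
That's 1 component.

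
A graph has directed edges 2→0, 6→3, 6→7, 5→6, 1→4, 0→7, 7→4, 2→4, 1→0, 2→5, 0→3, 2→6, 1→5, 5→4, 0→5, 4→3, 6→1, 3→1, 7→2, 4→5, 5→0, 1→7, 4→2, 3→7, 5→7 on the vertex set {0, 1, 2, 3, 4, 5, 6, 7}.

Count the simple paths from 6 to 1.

6→1
6→3→1
6→7→2→0→3→1
6→7→2→0→5→4→3→1
6→7→2→4→3→1
6→7→2→4→5→0→3→1
6→7→2→5→0→3→1
6→7→2→5→4→3→1
6→7→4→2→0→3→1
6→7→4→2→5→0→3→1
6→7→4→3→1
6→7→4→5→0→3→1

12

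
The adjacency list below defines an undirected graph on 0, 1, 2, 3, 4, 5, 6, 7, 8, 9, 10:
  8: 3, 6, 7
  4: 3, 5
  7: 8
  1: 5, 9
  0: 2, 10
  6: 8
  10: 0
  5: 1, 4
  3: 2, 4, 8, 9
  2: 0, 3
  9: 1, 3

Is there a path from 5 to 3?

Yes

Explore from 5.
Distance 1: reach 1, 4.
Distance 2: reach 3, 9.
Found 3.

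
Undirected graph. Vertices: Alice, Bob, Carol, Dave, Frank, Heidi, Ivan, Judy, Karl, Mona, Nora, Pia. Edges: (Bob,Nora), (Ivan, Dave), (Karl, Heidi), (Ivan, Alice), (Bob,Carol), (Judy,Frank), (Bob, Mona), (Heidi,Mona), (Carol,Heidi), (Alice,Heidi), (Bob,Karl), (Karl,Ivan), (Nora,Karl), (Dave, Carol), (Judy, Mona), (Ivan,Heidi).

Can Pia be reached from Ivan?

No

Explore from Ivan.
Distance 1: reach Alice, Dave, Heidi, Karl.
Distance 2: reach Bob, Carol, Mona, Nora.
Distance 3: reach Judy.
Distance 4: reach Frank.
The search is exhausted without reaching Pia; it lies in a different component.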